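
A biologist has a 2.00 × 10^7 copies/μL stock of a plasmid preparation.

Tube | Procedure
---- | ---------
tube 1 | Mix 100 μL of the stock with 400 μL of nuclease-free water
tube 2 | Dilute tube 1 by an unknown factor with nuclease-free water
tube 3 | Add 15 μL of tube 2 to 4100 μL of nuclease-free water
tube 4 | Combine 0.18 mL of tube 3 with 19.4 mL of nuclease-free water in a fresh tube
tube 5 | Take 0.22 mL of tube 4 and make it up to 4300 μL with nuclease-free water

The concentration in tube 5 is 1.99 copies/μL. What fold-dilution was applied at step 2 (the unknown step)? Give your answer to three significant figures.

Step 1: 100 μL + 400 μL = 500 μL total → factor 500/100 = 5
Step 2: unknown factor x
Step 3: 15 μL + 4100 μL = 4115 μL total → factor 4115/15 = 274.33
Step 4: 0.18 mL + 19.4 mL = 19.58 mL total → factor 19.58/0.18 = 108.78
Step 5: 0.22 mL brought to 4300 μL → factor 4.3/0.22 = 19.545
Product of known-step factors = 2.9163 × 10^6
Overall factor = 2.00 × 10^7 copies/μL / (1.99 copies/μL) = 1.005 × 10^7
x = 1.005 × 10^7 / 2.9163 × 10^6 = 3.45

3.45-fold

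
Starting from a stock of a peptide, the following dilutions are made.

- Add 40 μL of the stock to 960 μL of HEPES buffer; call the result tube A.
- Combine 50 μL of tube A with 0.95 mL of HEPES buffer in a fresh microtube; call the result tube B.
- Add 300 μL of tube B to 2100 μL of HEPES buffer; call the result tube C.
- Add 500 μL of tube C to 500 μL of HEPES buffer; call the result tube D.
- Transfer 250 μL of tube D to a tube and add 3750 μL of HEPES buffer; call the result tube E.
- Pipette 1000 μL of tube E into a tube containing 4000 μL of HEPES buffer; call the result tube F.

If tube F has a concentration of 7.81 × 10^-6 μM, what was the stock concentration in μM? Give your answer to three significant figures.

Step 1: 40 μL + 960 μL = 1000 μL total → factor 1000/40 = 25
Step 2: 50 μL + 0.95 mL = 1000 μL total → factor 1000/50 = 20
Step 3: 300 μL + 2100 μL = 2400 μL total → factor 2400/300 = 8
Step 4: 500 μL + 500 μL = 1000 μL total → factor 1000/500 = 2
Step 5: 250 μL + 3750 μL = 4000 μL total → factor 4000/250 = 16
Step 6: 1000 μL + 4000 μL = 5000 μL total → factor 5000/1000 = 5
Overall dilution factor = 25 × 20 × 8 × 2 × 16 × 5 = 6.4 × 10^5
Stock = 7.81 × 10^-6 μM × 6.4 × 10^5 = 5.00 μM

5.00 μM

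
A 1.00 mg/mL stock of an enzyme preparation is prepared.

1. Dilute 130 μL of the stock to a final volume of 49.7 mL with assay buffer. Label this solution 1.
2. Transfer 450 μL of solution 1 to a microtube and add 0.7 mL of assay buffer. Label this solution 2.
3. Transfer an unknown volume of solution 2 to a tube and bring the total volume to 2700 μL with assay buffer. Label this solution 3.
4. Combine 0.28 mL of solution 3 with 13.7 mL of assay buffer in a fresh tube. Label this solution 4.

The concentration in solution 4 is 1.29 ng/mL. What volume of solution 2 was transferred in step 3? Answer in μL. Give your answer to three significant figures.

170 μL

Step 1: 130 μL brought to 49.7 mL → factor 49700/130 = 382.31
Step 2: 450 μL + 0.7 mL = 1150 μL total → factor 1150/450 = 2.5556
Step 3: v brought to 2700 μL → factor = 2700 μL/v
Step 4: 0.28 mL + 13.7 mL = 13.98 mL total → factor 13.98/0.28 = 49.929
Product of known-step factors = 48781
Overall factor = 1.00 mg/mL / (1.29 ng/mL) = 7.7519 × 10^5
Step-3 factor = 7.7519 × 10^5 / 48781 = 15.891
v = 2700 μL / 15.891 = 170 μL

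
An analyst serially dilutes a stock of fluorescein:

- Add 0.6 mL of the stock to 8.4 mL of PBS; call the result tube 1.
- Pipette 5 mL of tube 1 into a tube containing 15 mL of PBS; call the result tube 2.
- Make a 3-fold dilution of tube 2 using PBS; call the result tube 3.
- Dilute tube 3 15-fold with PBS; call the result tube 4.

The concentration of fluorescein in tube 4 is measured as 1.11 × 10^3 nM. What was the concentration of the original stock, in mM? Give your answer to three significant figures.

Step 1: 0.6 mL + 8.4 mL = 9 mL total → factor 9/0.6 = 15
Step 2: 5 mL + 15 mL = 20 mL total → factor 20/5 = 4
Step 3: 3-fold → factor 3
Step 4: 15-fold → factor 15
Overall dilution factor = 15 × 4 × 3 × 15 = 2700
Stock = 1.11 × 10^3 nM × 2700 = 2.997 × 10^6 nM = 3.00 mM

3.00 mM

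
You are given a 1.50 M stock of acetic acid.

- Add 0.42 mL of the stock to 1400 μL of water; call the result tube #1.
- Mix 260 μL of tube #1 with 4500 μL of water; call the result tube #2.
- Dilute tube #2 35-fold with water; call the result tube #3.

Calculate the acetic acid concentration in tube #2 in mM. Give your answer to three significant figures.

18.9 mM

Step 1: 0.42 mL + 1400 μL = 1.82 mL total → factor 1.82/0.42 = 4.3333
Step 2: 260 μL + 4500 μL = 4760 μL total → factor 4760/260 = 18.308
Dilution factor through tube #2 = 4.3333 × 18.308 = 79.333
[tube #2] = 1.50 M / 79.333 = 0.01891 M = 18.9 mM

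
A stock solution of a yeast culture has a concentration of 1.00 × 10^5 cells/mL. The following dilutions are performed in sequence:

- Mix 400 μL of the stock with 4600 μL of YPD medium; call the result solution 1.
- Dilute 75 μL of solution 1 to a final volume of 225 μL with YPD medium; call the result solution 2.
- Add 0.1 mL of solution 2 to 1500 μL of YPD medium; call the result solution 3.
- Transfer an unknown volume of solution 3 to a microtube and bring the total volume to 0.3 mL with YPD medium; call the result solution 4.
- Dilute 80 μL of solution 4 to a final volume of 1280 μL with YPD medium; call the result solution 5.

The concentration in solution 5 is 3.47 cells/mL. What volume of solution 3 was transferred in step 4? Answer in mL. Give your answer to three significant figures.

0.0999 mL

Step 1: 400 μL + 4600 μL = 5000 μL total → factor 5000/400 = 12.5
Step 2: 75 μL brought to 225 μL → factor 225/75 = 3
Step 3: 0.1 mL + 1500 μL = 1.6 mL total → factor 1.6/0.1 = 16
Step 4: v brought to 0.3 mL → factor = 0.3 mL/v
Step 5: 80 μL brought to 1280 μL → factor 1280/80 = 16
Product of known-step factors = 9600
Overall factor = 1.00 × 10^5 cells/mL / (3.47 cells/mL) = 28818
Step-4 factor = 28818 / 9600 = 3.0019
v = 0.3 mL / 3.0019 = 0.0999 mL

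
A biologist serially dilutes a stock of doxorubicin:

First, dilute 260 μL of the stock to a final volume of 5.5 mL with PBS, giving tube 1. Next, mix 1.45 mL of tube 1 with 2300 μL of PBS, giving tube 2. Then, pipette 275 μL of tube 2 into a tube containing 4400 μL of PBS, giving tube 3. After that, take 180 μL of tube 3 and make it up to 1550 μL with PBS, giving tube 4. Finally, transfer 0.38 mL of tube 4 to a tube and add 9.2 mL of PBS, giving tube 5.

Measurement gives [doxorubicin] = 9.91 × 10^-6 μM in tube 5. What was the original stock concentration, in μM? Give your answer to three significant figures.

Step 1: 260 μL brought to 5.5 mL → factor 5500/260 = 21.154
Step 2: 1.45 mL + 2300 μL = 3.75 mL total → factor 3.75/1.45 = 2.5862
Step 3: 275 μL + 4400 μL = 4675 μL total → factor 4675/275 = 17
Step 4: 180 μL brought to 1550 μL → factor 1550/180 = 8.6111
Step 5: 0.38 mL + 9.2 mL = 9.58 mL total → factor 9.58/0.38 = 25.211
Overall dilution factor = 21.154 × 2.5862 × 17 × 8.6111 × 25.211 = 2.019 × 10^5
Stock = 9.91 × 10^-6 μM × 2.019 × 10^5 = 2.00 μM

2.00 μM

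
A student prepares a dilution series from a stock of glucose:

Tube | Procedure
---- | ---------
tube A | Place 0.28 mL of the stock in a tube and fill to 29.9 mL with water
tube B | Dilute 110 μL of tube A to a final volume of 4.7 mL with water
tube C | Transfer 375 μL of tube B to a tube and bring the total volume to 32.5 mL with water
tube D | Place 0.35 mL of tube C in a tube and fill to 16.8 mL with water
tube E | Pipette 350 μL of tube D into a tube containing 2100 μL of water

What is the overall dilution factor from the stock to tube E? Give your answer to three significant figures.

Step 1: 0.28 mL brought to 29.9 mL → factor 29.9/0.28 = 106.79
Step 2: 110 μL brought to 4.7 mL → factor 4700/110 = 42.727
Step 3: 375 μL brought to 32.5 mL → factor 32500/375 = 86.667
Step 4: 0.35 mL brought to 16.8 mL → factor 16.8/0.35 = 48
Step 5: 350 μL + 2100 μL = 2450 μL total → factor 2450/350 = 7
Overall dilution factor = 106.79 × 42.727 × 86.667 × 48 × 7 = 1.3286 × 10^8

1.33 × 10^8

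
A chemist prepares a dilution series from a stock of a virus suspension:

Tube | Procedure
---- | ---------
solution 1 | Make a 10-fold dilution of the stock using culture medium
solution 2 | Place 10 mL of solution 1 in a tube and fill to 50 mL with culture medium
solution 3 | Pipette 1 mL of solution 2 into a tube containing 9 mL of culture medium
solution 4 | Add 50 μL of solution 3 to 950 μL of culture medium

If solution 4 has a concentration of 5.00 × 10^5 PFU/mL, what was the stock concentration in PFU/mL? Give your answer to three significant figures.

Step 1: 10-fold → factor 10
Step 2: 10 mL brought to 50 mL → factor 50/10 = 5
Step 3: 1 mL + 9 mL = 10 mL total → factor 10/1 = 10
Step 4: 50 μL + 950 μL = 1000 μL total → factor 1000/50 = 20
Overall dilution factor = 10 × 5 × 10 × 20 = 10000
Stock = 5.00 × 10^5 PFU/mL × 10000 = 5.00 × 10^9 PFU/mL

5.00 × 10^9 PFU/mL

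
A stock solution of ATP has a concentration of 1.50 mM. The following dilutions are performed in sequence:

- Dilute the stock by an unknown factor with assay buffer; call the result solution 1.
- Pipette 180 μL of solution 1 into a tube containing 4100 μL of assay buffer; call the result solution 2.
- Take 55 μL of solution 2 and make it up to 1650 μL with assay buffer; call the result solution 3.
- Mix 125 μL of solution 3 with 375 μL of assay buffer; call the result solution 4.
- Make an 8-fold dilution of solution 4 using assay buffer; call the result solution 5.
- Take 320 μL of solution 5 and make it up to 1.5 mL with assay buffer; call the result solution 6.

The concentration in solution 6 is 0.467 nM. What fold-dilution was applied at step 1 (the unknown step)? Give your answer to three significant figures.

30.0-fold

Step 1: unknown factor x
Step 2: 180 μL + 4100 μL = 4280 μL total → factor 4280/180 = 23.778
Step 3: 55 μL brought to 1650 μL → factor 1650/55 = 30
Step 4: 125 μL + 375 μL = 500 μL total → factor 500/125 = 4
Step 5: 8-fold → factor 8
Step 6: 320 μL brought to 1.5 mL → factor 1500/320 = 4.6875
Product of known-step factors = 1.07 × 10^5
Overall factor = 1.50 mM / (0.467 nM) = 3.212 × 10^6
x = 3.212 × 10^6 / 1.07 × 10^5 = 30.0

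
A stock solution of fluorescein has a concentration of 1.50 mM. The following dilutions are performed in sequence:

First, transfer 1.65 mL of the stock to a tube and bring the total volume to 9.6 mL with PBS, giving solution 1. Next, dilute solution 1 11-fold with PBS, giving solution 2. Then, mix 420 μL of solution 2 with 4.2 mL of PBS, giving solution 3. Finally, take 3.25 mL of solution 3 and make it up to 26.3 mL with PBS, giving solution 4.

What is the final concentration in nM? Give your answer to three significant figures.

263 nM

Step 1: 1.65 mL brought to 9.6 mL → factor 9.6/1.65 = 5.8182
Step 2: 11-fold → factor 11
Step 3: 420 μL + 4.2 mL = 4620 μL total → factor 4620/420 = 11
Step 4: 3.25 mL brought to 26.3 mL → factor 26.3/3.25 = 8.0923
Overall dilution factor = 5.8182 × 11 × 11 × 8.0923 = 5697
Final = 1.50 mM / 5697 = 0.0002633 mM = 263 nM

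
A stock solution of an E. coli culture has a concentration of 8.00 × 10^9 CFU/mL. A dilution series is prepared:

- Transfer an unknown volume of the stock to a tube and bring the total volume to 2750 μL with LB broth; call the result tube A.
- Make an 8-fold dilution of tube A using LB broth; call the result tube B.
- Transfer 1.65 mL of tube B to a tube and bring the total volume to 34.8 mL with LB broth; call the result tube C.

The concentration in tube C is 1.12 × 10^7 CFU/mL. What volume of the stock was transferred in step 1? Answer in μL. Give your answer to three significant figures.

650 μL

Step 1: v brought to 2750 μL → factor = 2750 μL/v
Step 2: 8-fold → factor 8
Step 3: 1.65 mL brought to 34.8 mL → factor 34.8/1.65 = 21.091
Product of known-step factors = 168.73
Overall factor = 8.00 × 10^9 CFU/mL / (1.12 × 10^7 CFU/mL) = 714.29
Step-1 factor = 714.29 / 168.73 = 4.2334
v = 2750 μL / 4.2334 = 650 μL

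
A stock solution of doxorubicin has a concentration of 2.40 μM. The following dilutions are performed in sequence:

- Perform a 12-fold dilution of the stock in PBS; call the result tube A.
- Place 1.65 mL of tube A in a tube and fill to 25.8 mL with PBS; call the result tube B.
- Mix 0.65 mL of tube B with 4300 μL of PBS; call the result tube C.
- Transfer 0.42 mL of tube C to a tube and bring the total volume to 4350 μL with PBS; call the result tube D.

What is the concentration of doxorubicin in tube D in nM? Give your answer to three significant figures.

Step 1: 12-fold → factor 12
Step 2: 1.65 mL brought to 25.8 mL → factor 25.8/1.65 = 15.636
Step 3: 0.65 mL + 4300 μL = 4.95 mL total → factor 4.95/0.65 = 7.6154
Step 4: 0.42 mL brought to 4350 μL → factor 4.35/0.42 = 10.357
Overall dilution factor = 12 × 15.636 × 7.6154 × 10.357 = 14800
Final = 2.40 μM / 14800 = 0.0001622 μM = 0.162 nM

0.162 nM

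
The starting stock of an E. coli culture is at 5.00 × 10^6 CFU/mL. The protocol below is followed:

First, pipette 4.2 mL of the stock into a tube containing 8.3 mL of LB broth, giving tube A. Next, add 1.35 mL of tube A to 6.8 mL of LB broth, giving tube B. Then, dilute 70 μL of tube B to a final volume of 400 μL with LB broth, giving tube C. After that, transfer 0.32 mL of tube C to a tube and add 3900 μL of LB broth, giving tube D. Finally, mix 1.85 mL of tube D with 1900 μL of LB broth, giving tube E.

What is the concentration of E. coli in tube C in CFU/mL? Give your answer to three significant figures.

Step 1: 4.2 mL + 8.3 mL = 12.5 mL total → factor 12.5/4.2 = 2.9762
Step 2: 1.35 mL + 6.8 mL = 8.15 mL total → factor 8.15/1.35 = 6.037
Step 3: 70 μL brought to 400 μL → factor 400/70 = 5.7143
Dilution factor through tube C = 2.9762 × 6.037 × 5.7143 = 102.67
[tube C] = 5.00 × 10^6 CFU/mL / 102.67 = 4.87 × 10^4 CFU/mL

4.87 × 10^4 CFU/mL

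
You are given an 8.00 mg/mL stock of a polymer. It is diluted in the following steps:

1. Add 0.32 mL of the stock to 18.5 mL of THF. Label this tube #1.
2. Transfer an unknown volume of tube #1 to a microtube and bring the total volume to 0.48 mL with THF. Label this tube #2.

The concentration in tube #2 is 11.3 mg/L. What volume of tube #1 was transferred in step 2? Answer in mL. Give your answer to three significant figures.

0.0399 mL

Step 1: 0.32 mL + 18.5 mL = 18.82 mL total → factor 18.82/0.32 = 58.812
Step 2: v brought to 0.48 mL → factor = 0.48 mL/v
Product of known-step factors = 58.812
Overall factor = 8.00 mg/mL / (11.3 mg/L) = 707.96
Step-2 factor = 707.96 / 58.812 = 12.038
v = 0.48 mL / 12.038 = 0.0399 mL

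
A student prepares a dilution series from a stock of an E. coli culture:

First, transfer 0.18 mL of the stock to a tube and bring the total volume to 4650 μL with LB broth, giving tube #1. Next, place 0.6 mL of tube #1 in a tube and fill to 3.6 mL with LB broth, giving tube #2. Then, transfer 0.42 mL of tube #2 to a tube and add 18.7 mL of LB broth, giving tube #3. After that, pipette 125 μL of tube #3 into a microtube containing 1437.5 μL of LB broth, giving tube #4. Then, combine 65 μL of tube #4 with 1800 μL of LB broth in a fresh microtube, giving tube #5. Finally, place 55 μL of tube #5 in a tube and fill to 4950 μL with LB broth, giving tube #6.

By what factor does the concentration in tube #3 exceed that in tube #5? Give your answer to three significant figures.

359

Step 1: 0.18 mL brought to 4650 μL → factor 4.65/0.18 = 25.833
Step 2: 0.6 mL brought to 3.6 mL → factor 3.6/0.6 = 6
Step 3: 0.42 mL + 18.7 mL = 19.12 mL total → factor 19.12/0.42 = 45.524
Step 4: 125 μL + 1437.5 μL = 1562.5 μL total → factor 1562.5/125 = 12.5
Step 5: 65 μL + 1800 μL = 1865 μL total → factor 1865/65 = 28.692
Dilution factor to tube #3 = 7056.2; to tube #5 = 2.5307 × 10^6
[tube #3]/[tube #5] = (factor to tube #5)/(factor to tube #3) = 2.5307 × 10^6/7056.2 = 359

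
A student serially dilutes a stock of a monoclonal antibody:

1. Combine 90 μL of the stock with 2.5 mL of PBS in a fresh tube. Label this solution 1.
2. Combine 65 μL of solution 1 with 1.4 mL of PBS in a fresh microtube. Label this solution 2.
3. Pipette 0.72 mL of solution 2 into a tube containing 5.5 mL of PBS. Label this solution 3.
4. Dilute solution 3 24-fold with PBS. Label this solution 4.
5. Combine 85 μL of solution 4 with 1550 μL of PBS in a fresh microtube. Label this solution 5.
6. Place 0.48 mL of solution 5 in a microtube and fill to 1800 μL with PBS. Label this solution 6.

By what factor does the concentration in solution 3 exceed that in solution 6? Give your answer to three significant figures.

Step 1: 90 μL + 2.5 mL = 2590 μL total → factor 2590/90 = 28.778
Step 2: 65 μL + 1.4 mL = 1465 μL total → factor 1465/65 = 22.538
Step 3: 0.72 mL + 5.5 mL = 6.22 mL total → factor 6.22/0.72 = 8.6389
Step 4: 24-fold → factor 24
Step 5: 85 μL + 1550 μL = 1635 μL total → factor 1635/85 = 19.235
Step 6: 0.48 mL brought to 1800 μL → factor 1.8/0.48 = 3.75
Dilution factor to solution 3 = 5603.2; to solution 6 = 9.7002 × 10^6
[solution 3]/[solution 6] = (factor to solution 6)/(factor to solution 3) = 9.7002 × 10^6/5603.2 = 1.73 × 10^3

1.73 × 10^3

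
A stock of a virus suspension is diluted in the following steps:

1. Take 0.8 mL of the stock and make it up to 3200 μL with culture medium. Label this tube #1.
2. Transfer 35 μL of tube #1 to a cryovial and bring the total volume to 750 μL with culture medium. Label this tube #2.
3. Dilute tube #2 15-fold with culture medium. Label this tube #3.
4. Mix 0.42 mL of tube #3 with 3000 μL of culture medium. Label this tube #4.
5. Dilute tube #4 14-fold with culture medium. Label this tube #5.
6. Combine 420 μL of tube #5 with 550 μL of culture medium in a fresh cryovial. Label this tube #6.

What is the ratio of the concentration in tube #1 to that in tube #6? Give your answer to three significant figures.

8.46 × 10^4

Step 1: 0.8 mL brought to 3200 μL → factor 3.2/0.8 = 4
Step 2: 35 μL brought to 750 μL → factor 750/35 = 21.429
Step 3: 15-fold → factor 15
Step 4: 0.42 mL + 3000 μL = 3.42 mL total → factor 3.42/0.42 = 8.1429
Step 5: 14-fold → factor 14
Step 6: 420 μL + 550 μL = 970 μL total → factor 970/420 = 2.3095
Dilution factor to tube #1 = 4; to tube #6 = 3.3851 × 10^5
[tube #1]/[tube #6] = (factor to tube #6)/(factor to tube #1) = 3.3851 × 10^5/4 = 8.46 × 10^4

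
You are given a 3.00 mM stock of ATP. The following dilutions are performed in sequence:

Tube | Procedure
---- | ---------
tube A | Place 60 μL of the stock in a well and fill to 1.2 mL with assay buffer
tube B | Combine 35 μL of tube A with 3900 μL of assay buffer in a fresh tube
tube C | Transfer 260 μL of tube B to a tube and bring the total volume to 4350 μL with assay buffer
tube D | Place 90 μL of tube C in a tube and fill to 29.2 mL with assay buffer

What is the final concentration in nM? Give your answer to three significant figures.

Step 1: 60 μL brought to 1.2 mL → factor 1200/60 = 20
Step 2: 35 μL + 3900 μL = 3935 μL total → factor 3935/35 = 112.43
Step 3: 260 μL brought to 4350 μL → factor 4350/260 = 16.731
Step 4: 90 μL brought to 29.2 mL → factor 29200/90 = 324.44
Overall dilution factor = 20 × 112.43 × 16.731 × 324.44 = 1.2206 × 10^7
Final = 3.00 mM / 1.2206 × 10^7 = 2.458 × 10^-7 mM = 0.246 nM

0.246 nM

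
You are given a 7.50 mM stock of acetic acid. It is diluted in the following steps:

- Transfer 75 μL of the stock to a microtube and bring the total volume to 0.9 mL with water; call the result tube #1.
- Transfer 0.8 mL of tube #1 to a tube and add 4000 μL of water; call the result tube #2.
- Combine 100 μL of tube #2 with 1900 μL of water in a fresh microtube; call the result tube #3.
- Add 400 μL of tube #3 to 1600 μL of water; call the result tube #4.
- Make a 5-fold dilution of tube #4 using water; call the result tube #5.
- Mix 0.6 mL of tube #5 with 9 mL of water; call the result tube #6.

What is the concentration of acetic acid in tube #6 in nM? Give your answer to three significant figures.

Step 1: 75 μL brought to 0.9 mL → factor 900/75 = 12
Step 2: 0.8 mL + 4000 μL = 4.8 mL total → factor 4.8/0.8 = 6
Step 3: 100 μL + 1900 μL = 2000 μL total → factor 2000/100 = 20
Step 4: 400 μL + 1600 μL = 2000 μL total → factor 2000/400 = 5
Step 5: 5-fold → factor 5
Step 6: 0.6 mL + 9 mL = 9.6 mL total → factor 9.6/0.6 = 16
Overall dilution factor = 12 × 6 × 20 × 5 × 5 × 16 = 5.76 × 10^5
Final = 7.50 mM / 5.76 × 10^5 = 1.302 × 10^-5 mM = 13.0 nM

13.0 nM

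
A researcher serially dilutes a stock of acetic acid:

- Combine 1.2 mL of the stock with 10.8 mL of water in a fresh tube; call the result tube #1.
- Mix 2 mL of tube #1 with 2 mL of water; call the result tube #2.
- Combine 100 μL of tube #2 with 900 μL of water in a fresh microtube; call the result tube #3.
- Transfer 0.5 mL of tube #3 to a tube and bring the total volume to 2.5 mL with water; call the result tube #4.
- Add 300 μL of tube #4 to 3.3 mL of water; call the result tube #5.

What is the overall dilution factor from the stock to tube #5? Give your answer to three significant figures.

Step 1: 1.2 mL + 10.8 mL = 12 mL total → factor 12/1.2 = 10
Step 2: 2 mL + 2 mL = 4 mL total → factor 4/2 = 2
Step 3: 100 μL + 900 μL = 1000 μL total → factor 1000/100 = 10
Step 4: 0.5 mL brought to 2.5 mL → factor 2.5/0.5 = 5
Step 5: 300 μL + 3.3 mL = 3600 μL total → factor 3600/300 = 12
Overall dilution factor = 10 × 2 × 10 × 5 × 12 = 12000

1.20 × 10^4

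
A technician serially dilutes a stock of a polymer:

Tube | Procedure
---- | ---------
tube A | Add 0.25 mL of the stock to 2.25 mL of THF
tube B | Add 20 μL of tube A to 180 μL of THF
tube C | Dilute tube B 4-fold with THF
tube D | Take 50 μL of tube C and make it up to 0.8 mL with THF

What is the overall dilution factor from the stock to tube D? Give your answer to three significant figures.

Step 1: 0.25 mL + 2.25 mL = 2.5 mL total → factor 2.5/0.25 = 10
Step 2: 20 μL + 180 μL = 200 μL total → factor 200/20 = 10
Step 3: 4-fold → factor 4
Step 4: 50 μL brought to 0.8 mL → factor 800/50 = 16
Overall dilution factor = 10 × 10 × 4 × 16 = 6400

6.40 × 10^3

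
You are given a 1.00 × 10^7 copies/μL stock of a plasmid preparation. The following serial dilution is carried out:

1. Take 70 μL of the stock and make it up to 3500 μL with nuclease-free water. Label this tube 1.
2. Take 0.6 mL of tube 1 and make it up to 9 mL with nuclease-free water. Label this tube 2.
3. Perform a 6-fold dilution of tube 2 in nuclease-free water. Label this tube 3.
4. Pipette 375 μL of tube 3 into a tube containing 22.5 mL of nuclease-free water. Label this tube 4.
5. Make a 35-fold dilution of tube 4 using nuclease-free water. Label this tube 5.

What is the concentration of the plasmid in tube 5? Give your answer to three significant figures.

Step 1: 70 μL brought to 3500 μL → factor 3500/70 = 50
Step 2: 0.6 mL brought to 9 mL → factor 9/0.6 = 15
Step 3: 6-fold → factor 6
Step 4: 375 μL + 22.5 mL = 22875 μL total → factor 22875/375 = 61
Step 5: 35-fold → factor 35
Overall dilution factor = 50 × 15 × 6 × 61 × 35 = 9.6075 × 10^6
Final = 1.00 × 10^7 copies/μL / 9.6075 × 10^6 = 1.04 copies/μL

1.04 copies/μL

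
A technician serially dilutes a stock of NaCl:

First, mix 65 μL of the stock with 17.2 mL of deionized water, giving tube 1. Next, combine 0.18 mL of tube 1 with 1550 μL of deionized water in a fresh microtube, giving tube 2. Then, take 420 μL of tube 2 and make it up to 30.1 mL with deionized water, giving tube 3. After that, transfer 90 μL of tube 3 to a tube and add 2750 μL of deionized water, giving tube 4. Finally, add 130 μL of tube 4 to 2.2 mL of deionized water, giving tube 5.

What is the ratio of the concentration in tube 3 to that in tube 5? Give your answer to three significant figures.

Step 1: 65 μL + 17.2 mL = 17265 μL total → factor 17265/65 = 265.62
Step 2: 0.18 mL + 1550 μL = 1.73 mL total → factor 1.73/0.18 = 9.6111
Step 3: 420 μL brought to 30.1 mL → factor 30100/420 = 71.667
Step 4: 90 μL + 2750 μL = 2840 μL total → factor 2840/90 = 31.556
Step 5: 130 μL + 2.2 mL = 2330 μL total → factor 2330/130 = 17.923
Dilution factor to tube 3 = 1.8295 × 10^5; to tube 5 = 1.0347 × 10^8
[tube 3]/[tube 5] = (factor to tube 5)/(factor to tube 3) = 1.0347 × 10^8/1.8295 × 10^5 = 566

566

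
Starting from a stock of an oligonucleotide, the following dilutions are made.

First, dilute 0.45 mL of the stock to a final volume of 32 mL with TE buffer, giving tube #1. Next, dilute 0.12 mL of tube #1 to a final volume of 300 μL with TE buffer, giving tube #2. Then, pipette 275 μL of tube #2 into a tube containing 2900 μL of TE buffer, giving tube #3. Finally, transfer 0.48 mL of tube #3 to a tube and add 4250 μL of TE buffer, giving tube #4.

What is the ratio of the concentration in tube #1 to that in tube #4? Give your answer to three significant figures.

284

Step 1: 0.45 mL brought to 32 mL → factor 32/0.45 = 71.111
Step 2: 0.12 mL brought to 300 μL → factor 0.3/0.12 = 2.5
Step 3: 275 μL + 2900 μL = 3175 μL total → factor 3175/275 = 11.545
Step 4: 0.48 mL + 4250 μL = 4.73 mL total → factor 4.73/0.48 = 9.8542
Dilution factor to tube #1 = 71.111; to tube #4 = 20226
[tube #1]/[tube #4] = (factor to tube #4)/(factor to tube #1) = 20226/71.111 = 284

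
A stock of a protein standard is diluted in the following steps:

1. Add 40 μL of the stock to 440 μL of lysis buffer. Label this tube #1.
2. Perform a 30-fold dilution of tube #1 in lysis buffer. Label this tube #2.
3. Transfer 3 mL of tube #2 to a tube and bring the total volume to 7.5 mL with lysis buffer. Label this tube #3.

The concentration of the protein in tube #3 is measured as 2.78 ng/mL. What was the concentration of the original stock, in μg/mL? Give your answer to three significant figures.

Step 1: 40 μL + 440 μL = 480 μL total → factor 480/40 = 12
Step 2: 30-fold → factor 30
Step 3: 3 mL brought to 7.5 mL → factor 7.5/3 = 2.5
Overall dilution factor = 12 × 30 × 2.5 = 900
Stock = 2.78 ng/mL × 900 = 2502 ng/mL = 2.50 μg/mL

2.50 μg/mL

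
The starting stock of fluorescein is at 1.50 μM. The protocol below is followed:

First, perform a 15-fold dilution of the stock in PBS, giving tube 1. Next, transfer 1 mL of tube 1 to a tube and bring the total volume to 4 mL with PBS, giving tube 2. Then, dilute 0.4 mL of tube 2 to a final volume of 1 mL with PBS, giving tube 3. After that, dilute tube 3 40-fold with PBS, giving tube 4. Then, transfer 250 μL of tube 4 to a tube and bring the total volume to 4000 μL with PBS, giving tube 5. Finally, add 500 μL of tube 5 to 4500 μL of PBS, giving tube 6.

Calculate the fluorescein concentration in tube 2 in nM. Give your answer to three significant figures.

25.0 nM

Step 1: 15-fold → factor 15
Step 2: 1 mL brought to 4 mL → factor 4/1 = 4
Dilution factor through tube 2 = 15 × 4 = 60
[tube 2] = 1.50 μM / 60 = 0.02500 μM = 25.0 nM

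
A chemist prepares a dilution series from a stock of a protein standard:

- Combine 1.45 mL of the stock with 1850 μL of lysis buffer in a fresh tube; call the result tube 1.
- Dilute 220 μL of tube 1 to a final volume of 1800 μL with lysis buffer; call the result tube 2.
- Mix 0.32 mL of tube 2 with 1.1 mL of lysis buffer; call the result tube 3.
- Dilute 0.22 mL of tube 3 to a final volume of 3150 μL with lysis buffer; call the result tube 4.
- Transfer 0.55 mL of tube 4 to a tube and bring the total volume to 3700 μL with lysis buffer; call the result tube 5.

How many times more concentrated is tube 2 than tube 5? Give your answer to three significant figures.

427

Step 1: 1.45 mL + 1850 μL = 3.3 mL total → factor 3.3/1.45 = 2.2759
Step 2: 220 μL brought to 1800 μL → factor 1800/220 = 8.1818
Step 3: 0.32 mL + 1.1 mL = 1.42 mL total → factor 1.42/0.32 = 4.4375
Step 4: 0.22 mL brought to 3150 μL → factor 3.15/0.22 = 14.318
Step 5: 0.55 mL brought to 3700 μL → factor 3.7/0.55 = 6.7273
Dilution factor to tube 2 = 18.621; to tube 5 = 7959
[tube 2]/[tube 5] = (factor to tube 5)/(factor to tube 2) = 7959/18.621 = 427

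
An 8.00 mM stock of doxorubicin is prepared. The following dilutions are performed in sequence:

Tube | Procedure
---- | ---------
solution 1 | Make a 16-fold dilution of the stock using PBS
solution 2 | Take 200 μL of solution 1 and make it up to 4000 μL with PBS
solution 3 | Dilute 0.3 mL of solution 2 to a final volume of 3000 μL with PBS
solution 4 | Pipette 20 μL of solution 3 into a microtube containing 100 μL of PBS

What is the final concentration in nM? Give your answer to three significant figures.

417 nM

Step 1: 16-fold → factor 16
Step 2: 200 μL brought to 4000 μL → factor 4000/200 = 20
Step 3: 0.3 mL brought to 3000 μL → factor 3/0.3 = 10
Step 4: 20 μL + 100 μL = 120 μL total → factor 120/20 = 6
Overall dilution factor = 16 × 20 × 10 × 6 = 19200
Final = 8.00 mM / 19200 = 0.0004167 mM = 417 nM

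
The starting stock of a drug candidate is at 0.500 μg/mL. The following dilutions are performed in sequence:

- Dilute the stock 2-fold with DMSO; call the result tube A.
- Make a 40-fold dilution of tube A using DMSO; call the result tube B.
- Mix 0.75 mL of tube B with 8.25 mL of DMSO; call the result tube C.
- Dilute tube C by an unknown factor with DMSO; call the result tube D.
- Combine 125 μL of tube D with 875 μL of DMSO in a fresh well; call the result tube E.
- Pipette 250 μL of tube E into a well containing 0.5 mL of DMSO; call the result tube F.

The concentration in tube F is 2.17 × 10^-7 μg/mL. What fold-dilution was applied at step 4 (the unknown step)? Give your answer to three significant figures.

100-fold

Step 1: 2-fold → factor 2
Step 2: 40-fold → factor 40
Step 3: 0.75 mL + 8.25 mL = 9 mL total → factor 9/0.75 = 12
Step 4: unknown factor x
Step 5: 125 μL + 875 μL = 1000 μL total → factor 1000/125 = 8
Step 6: 250 μL + 0.5 mL = 750 μL total → factor 750/250 = 3
Product of known-step factors = 23040
Overall factor = 0.500 μg/mL / (2.17 × 10^-7 μg/mL) = 2.3041 × 10^6
x = 2.3041 × 10^6 / 23040 = 100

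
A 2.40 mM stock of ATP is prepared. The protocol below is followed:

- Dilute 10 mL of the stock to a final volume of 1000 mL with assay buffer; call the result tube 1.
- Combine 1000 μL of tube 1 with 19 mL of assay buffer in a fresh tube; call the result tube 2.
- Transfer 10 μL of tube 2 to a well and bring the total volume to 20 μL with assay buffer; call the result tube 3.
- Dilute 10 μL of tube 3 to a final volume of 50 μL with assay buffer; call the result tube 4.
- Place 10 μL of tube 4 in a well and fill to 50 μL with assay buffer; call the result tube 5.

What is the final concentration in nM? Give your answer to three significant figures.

Step 1: 10 mL brought to 1000 mL → factor 1000/10 = 100
Step 2: 1000 μL + 19 mL = 20000 μL total → factor 20000/1000 = 20
Step 3: 10 μL brought to 20 μL → factor 20/10 = 2
Step 4: 10 μL brought to 50 μL → factor 50/10 = 5
Step 5: 10 μL brought to 50 μL → factor 50/10 = 5
Overall dilution factor = 100 × 20 × 2 × 5 × 5 = 1 × 10^5
Final = 2.40 mM / 1 × 10^5 = 2.400 × 10^-5 mM = 24.0 nM

24.0 nM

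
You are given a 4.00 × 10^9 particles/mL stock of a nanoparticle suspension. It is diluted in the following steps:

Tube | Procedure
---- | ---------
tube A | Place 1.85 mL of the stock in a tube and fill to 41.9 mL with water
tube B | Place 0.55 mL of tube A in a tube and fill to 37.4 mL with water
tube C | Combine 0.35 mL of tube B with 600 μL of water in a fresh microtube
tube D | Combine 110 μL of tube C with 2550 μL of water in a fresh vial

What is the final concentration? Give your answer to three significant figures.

Step 1: 1.85 mL brought to 41.9 mL → factor 41.9/1.85 = 22.649
Step 2: 0.55 mL brought to 37.4 mL → factor 37.4/0.55 = 68
Step 3: 0.35 mL + 600 μL = 0.95 mL total → factor 0.95/0.35 = 2.7143
Step 4: 110 μL + 2550 μL = 2660 μL total → factor 2660/110 = 24.182
Overall dilution factor = 22.649 × 68 × 2.7143 × 24.182 = 1.0109 × 10^5
Final = 4.00 × 10^9 particles/mL / 1.0109 × 10^5 = 3.96 × 10^4 particles/mL

3.96 × 10^4 particles/mL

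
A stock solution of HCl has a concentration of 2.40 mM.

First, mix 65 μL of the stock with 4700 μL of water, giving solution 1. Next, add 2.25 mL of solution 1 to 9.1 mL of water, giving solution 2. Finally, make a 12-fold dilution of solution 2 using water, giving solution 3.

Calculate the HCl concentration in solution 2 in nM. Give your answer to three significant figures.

6.49 × 10^3 nM

Step 1: 65 μL + 4700 μL = 4765 μL total → factor 4765/65 = 73.308
Step 2: 2.25 mL + 9.1 mL = 11.35 mL total → factor 11.35/2.25 = 5.0444
Dilution factor through solution 2 = 73.308 × 5.0444 = 369.8
[solution 2] = 2.40 mM / 369.8 = 0.006490 mM = 6.49 × 10^3 nM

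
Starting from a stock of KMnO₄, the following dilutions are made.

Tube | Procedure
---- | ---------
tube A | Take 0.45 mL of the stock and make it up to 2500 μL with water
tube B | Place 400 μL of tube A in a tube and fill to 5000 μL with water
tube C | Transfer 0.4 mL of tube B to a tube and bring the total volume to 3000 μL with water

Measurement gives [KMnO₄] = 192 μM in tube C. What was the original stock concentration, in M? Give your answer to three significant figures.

Step 1: 0.45 mL brought to 2500 μL → factor 2.5/0.45 = 5.5556
Step 2: 400 μL brought to 5000 μL → factor 5000/400 = 12.5
Step 3: 0.4 mL brought to 3000 μL → factor 3/0.4 = 7.5
Overall dilution factor = 5.5556 × 12.5 × 7.5 = 520.83
Stock = 192 μM × 520.83 = 1.000 × 10^5 μM = 0.100 M

0.100 M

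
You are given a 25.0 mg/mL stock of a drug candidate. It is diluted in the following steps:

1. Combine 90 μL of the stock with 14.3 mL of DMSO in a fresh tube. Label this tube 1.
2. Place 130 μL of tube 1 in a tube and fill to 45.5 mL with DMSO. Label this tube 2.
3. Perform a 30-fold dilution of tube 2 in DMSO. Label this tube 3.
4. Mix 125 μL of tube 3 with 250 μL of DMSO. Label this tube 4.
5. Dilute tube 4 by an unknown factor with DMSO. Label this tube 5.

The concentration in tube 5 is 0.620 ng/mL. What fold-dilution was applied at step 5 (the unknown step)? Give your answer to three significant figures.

8.01-fold

Step 1: 90 μL + 14.3 mL = 14390 μL total → factor 14390/90 = 159.89
Step 2: 130 μL brought to 45.5 mL → factor 45500/130 = 350
Step 3: 30-fold → factor 30
Step 4: 125 μL + 250 μL = 375 μL total → factor 375/125 = 3
Step 5: unknown factor x
Product of known-step factors = 5.0365 × 10^6
Overall factor = 25.0 mg/mL / (0.620 ng/mL) = 4.0323 × 10^7
x = 4.0323 × 10^7 / 5.0365 × 10^6 = 8.01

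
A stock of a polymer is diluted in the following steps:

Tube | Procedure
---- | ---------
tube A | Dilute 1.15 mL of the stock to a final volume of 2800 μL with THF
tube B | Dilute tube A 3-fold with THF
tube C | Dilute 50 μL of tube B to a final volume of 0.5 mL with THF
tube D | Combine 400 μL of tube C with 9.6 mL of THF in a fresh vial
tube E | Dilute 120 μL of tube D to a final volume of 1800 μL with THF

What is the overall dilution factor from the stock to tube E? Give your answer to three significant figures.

Step 1: 1.15 mL brought to 2800 μL → factor 2.8/1.15 = 2.4348
Step 2: 3-fold → factor 3
Step 3: 50 μL brought to 0.5 mL → factor 500/50 = 10
Step 4: 400 μL + 9.6 mL = 10000 μL total → factor 10000/400 = 25
Step 5: 120 μL brought to 1800 μL → factor 1800/120 = 15
Overall dilution factor = 2.4348 × 3 × 10 × 25 × 15 = 27391

2.74 × 10^4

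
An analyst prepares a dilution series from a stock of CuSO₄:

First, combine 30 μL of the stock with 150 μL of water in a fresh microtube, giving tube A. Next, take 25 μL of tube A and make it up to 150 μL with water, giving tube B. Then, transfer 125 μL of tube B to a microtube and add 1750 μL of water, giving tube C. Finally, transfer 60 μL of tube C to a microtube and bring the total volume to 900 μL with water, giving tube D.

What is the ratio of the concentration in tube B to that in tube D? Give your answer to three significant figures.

Step 1: 30 μL + 150 μL = 180 μL total → factor 180/30 = 6
Step 2: 25 μL brought to 150 μL → factor 150/25 = 6
Step 3: 125 μL + 1750 μL = 1875 μL total → factor 1875/125 = 15
Step 4: 60 μL brought to 900 μL → factor 900/60 = 15
Dilution factor to tube B = 36; to tube D = 8100
[tube B]/[tube D] = (factor to tube D)/(factor to tube B) = 8100/36 = 225

225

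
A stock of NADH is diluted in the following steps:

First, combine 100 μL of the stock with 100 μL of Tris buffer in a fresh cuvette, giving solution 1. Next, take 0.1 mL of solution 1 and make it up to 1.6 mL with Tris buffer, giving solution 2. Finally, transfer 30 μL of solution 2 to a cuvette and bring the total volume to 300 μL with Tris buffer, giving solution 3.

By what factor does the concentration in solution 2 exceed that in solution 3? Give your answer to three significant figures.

Step 1: 100 μL + 100 μL = 200 μL total → factor 200/100 = 2
Step 2: 0.1 mL brought to 1.6 mL → factor 1.6/0.1 = 16
Step 3: 30 μL brought to 300 μL → factor 300/30 = 10
Dilution factor to solution 2 = 32; to solution 3 = 320
[solution 2]/[solution 3] = (factor to solution 3)/(factor to solution 2) = 320/32 = 10.0

10.0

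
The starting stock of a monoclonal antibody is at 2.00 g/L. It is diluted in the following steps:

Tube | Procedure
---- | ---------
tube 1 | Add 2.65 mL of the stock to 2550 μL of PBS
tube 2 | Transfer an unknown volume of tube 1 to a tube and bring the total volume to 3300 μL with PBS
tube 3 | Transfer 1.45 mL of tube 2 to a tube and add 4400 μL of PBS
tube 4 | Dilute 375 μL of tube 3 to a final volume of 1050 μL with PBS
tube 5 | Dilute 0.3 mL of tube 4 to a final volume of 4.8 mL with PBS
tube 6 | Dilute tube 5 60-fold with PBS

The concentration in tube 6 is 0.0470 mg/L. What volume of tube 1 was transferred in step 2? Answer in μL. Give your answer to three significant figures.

Step 1: 2.65 mL + 2550 μL = 5.2 mL total → factor 5.2/2.65 = 1.9623
Step 2: v brought to 3300 μL → factor = 3300 μL/v
Step 3: 1.45 mL + 4400 μL = 5.85 mL total → factor 5.85/1.45 = 4.0345
Step 4: 375 μL brought to 1050 μL → factor 1050/375 = 2.8
Step 5: 0.3 mL brought to 4.8 mL → factor 4.8/0.3 = 16
Step 6: 60-fold → factor 60
Product of known-step factors = 21280
Overall factor = 2.00 g/L / (0.0470 mg/L) = 42553
Step-2 factor = 42553 / 21280 = 1.9997
v = 3300 μL / 1.9997 = 1.65 × 10^3 μL

1.65 × 10^3 μL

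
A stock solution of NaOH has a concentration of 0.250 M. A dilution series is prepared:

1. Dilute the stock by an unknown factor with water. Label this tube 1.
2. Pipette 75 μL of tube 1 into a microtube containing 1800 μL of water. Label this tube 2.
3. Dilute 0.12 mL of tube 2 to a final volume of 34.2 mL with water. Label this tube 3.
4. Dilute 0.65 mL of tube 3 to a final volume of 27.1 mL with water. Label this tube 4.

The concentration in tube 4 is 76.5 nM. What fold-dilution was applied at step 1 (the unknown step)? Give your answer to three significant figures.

Step 1: unknown factor x
Step 2: 75 μL + 1800 μL = 1875 μL total → factor 1875/75 = 25
Step 3: 0.12 mL brought to 34.2 mL → factor 34.2/0.12 = 285
Step 4: 0.65 mL brought to 27.1 mL → factor 27.1/0.65 = 41.692
Product of known-step factors = 2.9706 × 10^5
Overall factor = 0.250 M / (76.5 nM) = 3.268 × 10^6
x = 3.268 × 10^6 / 2.9706 × 10^5 = 11.0

11.0-fold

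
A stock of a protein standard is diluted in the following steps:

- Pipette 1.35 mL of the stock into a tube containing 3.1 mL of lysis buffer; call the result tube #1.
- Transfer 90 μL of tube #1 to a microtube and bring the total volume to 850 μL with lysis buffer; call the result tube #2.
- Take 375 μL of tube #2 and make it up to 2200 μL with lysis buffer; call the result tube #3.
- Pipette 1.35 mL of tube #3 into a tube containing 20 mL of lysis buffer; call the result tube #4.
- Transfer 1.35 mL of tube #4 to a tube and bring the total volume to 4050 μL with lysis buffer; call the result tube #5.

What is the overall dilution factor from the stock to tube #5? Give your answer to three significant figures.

8.67 × 10^3

Step 1: 1.35 mL + 3.1 mL = 4.45 mL total → factor 4.45/1.35 = 3.2963
Step 2: 90 μL brought to 850 μL → factor 850/90 = 9.4444
Step 3: 375 μL brought to 2200 μL → factor 2200/375 = 5.8667
Step 4: 1.35 mL + 20 mL = 21.35 mL total → factor 21.35/1.35 = 15.815
Step 5: 1.35 mL brought to 4050 μL → factor 4.05/1.35 = 3
Overall dilution factor = 3.2963 × 9.4444 × 5.8667 × 15.815 × 3 = 8665.2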